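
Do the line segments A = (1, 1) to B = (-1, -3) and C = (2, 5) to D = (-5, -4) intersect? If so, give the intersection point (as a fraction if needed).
No (intersection of containing lines falls outside at least one segment)

Parametrize and solve: t = -19/10, s = -2/5. At least one of these is outside [0, 1], so the segments do not intersect.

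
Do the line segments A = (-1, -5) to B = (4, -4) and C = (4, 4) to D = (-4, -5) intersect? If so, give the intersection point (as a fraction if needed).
No (intersection of containing lines falls outside at least one segment)

Parametrize and solve: t = -27/37, s = 40/37. At least one of these is outside [0, 1], so the segments do not intersect.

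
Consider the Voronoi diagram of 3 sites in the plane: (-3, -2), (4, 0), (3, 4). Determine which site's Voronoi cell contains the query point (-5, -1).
Nearest site = (-3, -2)

The Voronoi cell of site s contains exactly those query points closer to s than to any other site. Compute squared distances from q = (-5, -1) to each site:
  (-3 − -5)² + (-2 − -1)² = 5
  (4 − -5)² + (0 − -1)² = 82
  (3 − -5)² + (4 − -1)² = 89
Minimum is attained by (-3, -2), so q lies in its Voronoi cell.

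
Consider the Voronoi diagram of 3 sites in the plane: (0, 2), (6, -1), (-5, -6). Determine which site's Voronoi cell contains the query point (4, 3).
Nearest site = (0, 2)

The Voronoi cell of site s contains exactly those query points closer to s than to any other site. Compute squared distances from q = (4, 3) to each site:
  (0 − 4)² + (2 − 3)² = 17
  (6 − 4)² + (-1 − 3)² = 20
  (-5 − 4)² + (-6 − 3)² = 162
Minimum is attained by (0, 2), so q lies in its Voronoi cell.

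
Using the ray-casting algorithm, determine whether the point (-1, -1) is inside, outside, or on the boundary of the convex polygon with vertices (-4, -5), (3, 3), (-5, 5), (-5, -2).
The point (-1, -1) lies strictly inside the polygon

Cast a horizontal ray to the right from the query point and count how many polygon edges it crosses (each edge strictly once or zero times, handled with the usual half-open convention). 
Parity of crossings → odd ⇒ inside.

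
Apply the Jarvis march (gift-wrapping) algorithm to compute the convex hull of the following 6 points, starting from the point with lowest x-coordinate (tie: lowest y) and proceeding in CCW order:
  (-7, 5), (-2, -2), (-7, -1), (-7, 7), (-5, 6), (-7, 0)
Hull (CCW) = [(-7, -1), (-2, -2), (-5, 6), (-7, 7)]

Jarvis march: at each step, from the current hull vertex p, select the next vertex q as the point such that every other point lies strictly to the left of (or on) the directed line p → q. (Equivalently: for every other point r, the cross product (q − p) × (r − p) ≥ 0.)
Starting point (lowest x, tie lowest y): (-7, -1). Wrap until returning to start. Resulting hull: (-7, -1), (-2, -2), (-5, 6), (-7, 7).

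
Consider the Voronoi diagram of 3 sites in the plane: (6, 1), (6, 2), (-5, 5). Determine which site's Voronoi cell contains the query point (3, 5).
Nearest site = (6, 2)

The Voronoi cell of site s contains exactly those query points closer to s than to any other site. Compute squared distances from q = (3, 5) to each site:
  (6 − 3)² + (2 − 5)² = 18
  (6 − 3)² + (1 − 5)² = 25
  (-5 − 3)² + (5 − 5)² = 64
Minimum is attained by (6, 2), so q lies in its Voronoi cell.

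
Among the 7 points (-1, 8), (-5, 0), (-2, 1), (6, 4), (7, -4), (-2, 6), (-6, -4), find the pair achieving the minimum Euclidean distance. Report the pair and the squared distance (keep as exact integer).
Pair = ((-1, 8), (-2, 6)); squared distance = 5

Compute all C(7, 2) = 21 pairwise squared distances (x_i − x_j)² + (y_i − y_j)². The minimum is 5, attained by the pair ((-1, 8), (-2, 6)).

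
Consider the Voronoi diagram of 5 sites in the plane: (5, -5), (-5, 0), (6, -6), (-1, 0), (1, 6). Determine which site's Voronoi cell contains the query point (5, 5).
Nearest site = (1, 6)

The Voronoi cell of site s contains exactly those query points closer to s than to any other site. Compute squared distances from q = (5, 5) to each site:
  (1 − 5)² + (6 − 5)² = 17
  (-1 − 5)² + (0 − 5)² = 61
  (5 − 5)² + (-5 − 5)² = 100
  (6 − 5)² + (-6 − 5)² = 122
  (-5 − 5)² + (0 − 5)² = 125
Minimum is attained by (1, 6), so q lies in its Voronoi cell.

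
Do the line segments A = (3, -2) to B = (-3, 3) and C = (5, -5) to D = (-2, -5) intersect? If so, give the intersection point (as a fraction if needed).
No (intersection of containing lines falls outside at least one segment)

Parametrize and solve: t = -3/5, s = -8/35. At least one of these is outside [0, 1], so the segments do not intersect.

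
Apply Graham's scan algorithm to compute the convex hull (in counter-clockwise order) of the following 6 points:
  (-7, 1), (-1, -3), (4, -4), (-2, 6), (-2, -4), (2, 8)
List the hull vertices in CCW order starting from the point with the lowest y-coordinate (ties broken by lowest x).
Hull (CCW) = [(-2, -4), (4, -4), (2, 8), (-2, 6), (-7, 1)]

Graham scan procedure:
  1. Find the pivot p₀ = point with lowest y (tie → lowest x): (-2, -4).
  2. Sort the remaining points by polar angle around p₀.
  3. Walk through sorted points, maintaining a stack; pop the top while the last three entries make a non-left turn (cross product ≤ 0).
  4. Final stack is the convex hull in CCW order: (-2, -4), (4, -4), (2, 8), (-2, 6), (-7, 1).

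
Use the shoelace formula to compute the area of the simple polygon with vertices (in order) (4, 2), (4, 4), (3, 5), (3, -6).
Area = 13/2

Shoelace formula: Area = (1/2) |Σ_i (x_i · y_{i+1} − x_{i+1} · y_i)| (indices mod n). Compute each cross term:
  (4)(4) − (4)(2) = 8
  (4)(5) − (3)(4) = 8
  (3)(-6) − (3)(5) = -33
  (3)(2) − (4)(-6) = 30
Sum = 13, so (signed) Area = 13/2 = 13/2, |Area| = 13/2.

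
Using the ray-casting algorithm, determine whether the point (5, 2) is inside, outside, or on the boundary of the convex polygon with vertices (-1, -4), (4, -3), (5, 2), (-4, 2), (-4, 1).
The point (5, 2) lies on the polygon boundary

Boundary check: the query satisfies the collinearity and bounding-box conditions for some polygon edge, so it lies exactly on the boundary.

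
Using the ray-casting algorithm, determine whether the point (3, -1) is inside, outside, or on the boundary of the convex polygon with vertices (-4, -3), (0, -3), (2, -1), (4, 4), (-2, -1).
The point (3, -1) lies strictly outside the polygon

Cast a horizontal ray to the right from the query point and count how many polygon edges it crosses (each edge strictly once or zero times, handled with the usual half-open convention). 
Parity of crossings → even ⇒ outside.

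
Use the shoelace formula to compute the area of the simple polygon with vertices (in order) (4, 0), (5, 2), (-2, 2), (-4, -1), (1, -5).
Area = 73/2

Shoelace formula: Area = (1/2) |Σ_i (x_i · y_{i+1} − x_{i+1} · y_i)| (indices mod n). Compute each cross term:
  (4)(2) − (5)(0) = 8
  (5)(2) − (-2)(2) = 14
  (-2)(-1) − (-4)(2) = 10
  (-4)(-5) − (1)(-1) = 21
  (1)(0) − (4)(-5) = 20
Sum = 73, so (signed) Area = 73/2 = 73/2, |Area| = 73/2.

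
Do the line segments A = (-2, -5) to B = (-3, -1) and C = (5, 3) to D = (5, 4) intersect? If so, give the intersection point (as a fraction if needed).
No (intersection of containing lines falls outside at least one segment)

Parametrize and solve: t = -7, s = -36. At least one of these is outside [0, 1], so the segments do not intersect.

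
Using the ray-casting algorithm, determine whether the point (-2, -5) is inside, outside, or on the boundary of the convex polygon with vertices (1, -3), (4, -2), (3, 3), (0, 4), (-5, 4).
The point (-2, -5) lies strictly outside the polygon

Cast a horizontal ray to the right from the query point and count how many polygon edges it crosses (each edge strictly once or zero times, handled with the usual half-open convention). 
Parity of crossings → even ⇒ outside.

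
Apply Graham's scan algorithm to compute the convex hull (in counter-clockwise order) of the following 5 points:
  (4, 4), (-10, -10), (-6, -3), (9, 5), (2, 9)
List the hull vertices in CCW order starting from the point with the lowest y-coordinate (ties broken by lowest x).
Hull (CCW) = [(-10, -10), (9, 5), (2, 9), (-6, -3)]

Graham scan procedure:
  1. Find the pivot p₀ = point with lowest y (tie → lowest x): (-10, -10).
  2. Sort the remaining points by polar angle around p₀.
  3. Walk through sorted points, maintaining a stack; pop the top while the last three entries make a non-left turn (cross product ≤ 0).
  4. Final stack is the convex hull in CCW order: (-10, -10), (9, 5), (2, 9), (-6, -3).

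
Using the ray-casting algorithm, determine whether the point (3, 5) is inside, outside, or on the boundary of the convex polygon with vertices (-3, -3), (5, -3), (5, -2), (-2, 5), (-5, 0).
The point (3, 5) lies strictly outside the polygon

Cast a horizontal ray to the right from the query point and count how many polygon edges it crosses (each edge strictly once or zero times, handled with the usual half-open convention). 
Parity of crossings → even ⇒ outside.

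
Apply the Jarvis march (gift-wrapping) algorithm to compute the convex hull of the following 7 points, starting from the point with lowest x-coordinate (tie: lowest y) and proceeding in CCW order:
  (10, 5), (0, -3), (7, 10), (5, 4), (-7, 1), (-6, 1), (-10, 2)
Hull (CCW) = [(-10, 2), (0, -3), (10, 5), (7, 10)]

Jarvis march: at each step, from the current hull vertex p, select the next vertex q as the point such that every other point lies strictly to the left of (or on) the directed line p → q. (Equivalently: for every other point r, the cross product (q − p) × (r − p) ≥ 0.)
Starting point (lowest x, tie lowest y): (-10, 2). Wrap until returning to start. Resulting hull: (-10, 2), (0, -3), (10, 5), (7, 10).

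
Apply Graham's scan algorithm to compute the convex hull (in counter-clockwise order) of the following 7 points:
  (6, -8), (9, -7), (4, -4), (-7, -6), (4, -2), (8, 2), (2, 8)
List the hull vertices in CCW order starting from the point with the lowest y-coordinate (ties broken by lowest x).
Hull (CCW) = [(6, -8), (9, -7), (8, 2), (2, 8), (-7, -6)]

Graham scan procedure:
  1. Find the pivot p₀ = point with lowest y (tie → lowest x): (6, -8).
  2. Sort the remaining points by polar angle around p₀.
  3. Walk through sorted points, maintaining a stack; pop the top while the last three entries make a non-left turn (cross product ≤ 0).
  4. Final stack is the convex hull in CCW order: (6, -8), (9, -7), (8, 2), (2, 8), (-7, -6).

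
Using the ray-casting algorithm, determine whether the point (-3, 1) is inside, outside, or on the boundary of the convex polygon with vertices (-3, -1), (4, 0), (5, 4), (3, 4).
The point (-3, 1) lies strictly outside the polygon

Cast a horizontal ray to the right from the query point and count how many polygon edges it crosses (each edge strictly once or zero times, handled with the usual half-open convention). 
Parity of crossings → even ⇒ outside.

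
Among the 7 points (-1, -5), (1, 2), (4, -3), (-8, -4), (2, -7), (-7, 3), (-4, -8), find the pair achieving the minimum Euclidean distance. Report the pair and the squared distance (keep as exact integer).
Pair = ((-1, -5), (2, -7)); squared distance = 13

Compute all C(7, 2) = 21 pairwise squared distances (x_i − x_j)² + (y_i − y_j)². The minimum is 13, attained by the pair ((-1, -5), (2, -7)).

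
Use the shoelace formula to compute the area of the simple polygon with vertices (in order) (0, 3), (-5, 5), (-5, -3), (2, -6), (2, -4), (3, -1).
Area = 57

Shoelace formula: Area = (1/2) |Σ_i (x_i · y_{i+1} − x_{i+1} · y_i)| (indices mod n). Compute each cross term:
  (0)(5) − (-5)(3) = 15
  (-5)(-3) − (-5)(5) = 40
  (-5)(-6) − (2)(-3) = 36
  (2)(-4) − (2)(-6) = 4
  (2)(-1) − (3)(-4) = 10
  (3)(3) − (0)(-1) = 9
Sum = 114, so (signed) Area = 114/2 = 57, |Area| = 57.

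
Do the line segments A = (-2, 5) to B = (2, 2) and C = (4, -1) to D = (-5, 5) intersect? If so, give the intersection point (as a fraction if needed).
No (intersection of containing lines falls outside at least one segment)

Parametrize and solve: t = 6, s = -2. At least one of these is outside [0, 1], so the segments do not intersect.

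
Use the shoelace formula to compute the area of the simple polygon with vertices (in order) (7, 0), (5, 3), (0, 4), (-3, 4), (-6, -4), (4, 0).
Area = 105/2

Shoelace formula: Area = (1/2) |Σ_i (x_i · y_{i+1} − x_{i+1} · y_i)| (indices mod n). Compute each cross term:
  (7)(3) − (5)(0) = 21
  (5)(4) − (0)(3) = 20
  (0)(4) − (-3)(4) = 12
  (-3)(-4) − (-6)(4) = 36
  (-6)(0) − (4)(-4) = 16
  (4)(0) − (7)(0) = 0
Sum = 105, so (signed) Area = 105/2 = 105/2, |Area| = 105/2.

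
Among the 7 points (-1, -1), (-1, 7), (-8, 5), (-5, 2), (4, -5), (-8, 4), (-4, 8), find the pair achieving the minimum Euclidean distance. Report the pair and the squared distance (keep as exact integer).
Pair = ((-8, 5), (-8, 4)); squared distance = 1

Compute all C(7, 2) = 21 pairwise squared distances (x_i − x_j)² + (y_i − y_j)². The minimum is 1, attained by the pair ((-8, 5), (-8, 4)).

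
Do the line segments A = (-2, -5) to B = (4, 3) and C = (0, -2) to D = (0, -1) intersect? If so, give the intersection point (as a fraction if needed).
No (intersection of containing lines falls outside at least one segment)

Parametrize and solve: t = 1/3, s = -1/3. At least one of these is outside [0, 1], so the segments do not intersect.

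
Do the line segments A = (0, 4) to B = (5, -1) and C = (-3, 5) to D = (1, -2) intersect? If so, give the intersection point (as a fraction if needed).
No (intersection of containing lines falls outside at least one segment)

Parametrize and solve: t = -17/15, s = -2/3. At least one of these is outside [0, 1], so the segments do not intersect.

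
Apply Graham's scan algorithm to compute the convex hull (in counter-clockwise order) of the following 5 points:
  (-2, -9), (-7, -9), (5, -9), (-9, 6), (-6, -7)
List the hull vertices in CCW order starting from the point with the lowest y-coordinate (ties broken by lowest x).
Hull (CCW) = [(-7, -9), (5, -9), (-9, 6)]

Graham scan procedure:
  1. Find the pivot p₀ = point with lowest y (tie → lowest x): (-7, -9).
  2. Sort the remaining points by polar angle around p₀.
  3. Walk through sorted points, maintaining a stack; pop the top while the last three entries make a non-left turn (cross product ≤ 0).
  4. Final stack is the convex hull in CCW order: (-7, -9), (5, -9), (-9, 6).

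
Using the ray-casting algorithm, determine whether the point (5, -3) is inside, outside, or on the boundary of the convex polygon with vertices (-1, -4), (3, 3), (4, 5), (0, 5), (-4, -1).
The point (5, -3) lies strictly outside the polygon

Cast a horizontal ray to the right from the query point and count how many polygon edges it crosses (each edge strictly once or zero times, handled with the usual half-open convention). 
Parity of crossings → even ⇒ outside.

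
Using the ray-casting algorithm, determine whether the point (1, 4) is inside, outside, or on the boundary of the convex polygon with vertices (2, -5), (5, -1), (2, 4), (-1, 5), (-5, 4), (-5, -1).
The point (1, 4) lies strictly inside the polygon

Cast a horizontal ray to the right from the query point and count how many polygon edges it crosses (each edge strictly once or zero times, handled with the usual half-open convention). 
Parity of crossings → odd ⇒ inside.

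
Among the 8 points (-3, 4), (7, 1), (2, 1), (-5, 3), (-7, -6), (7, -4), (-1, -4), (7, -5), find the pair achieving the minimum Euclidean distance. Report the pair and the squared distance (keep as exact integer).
Pair = ((7, -4), (7, -5)); squared distance = 1

Compute all C(8, 2) = 28 pairwise squared distances (x_i − x_j)² + (y_i − y_j)². The minimum is 1, attained by the pair ((7, -4), (7, -5)).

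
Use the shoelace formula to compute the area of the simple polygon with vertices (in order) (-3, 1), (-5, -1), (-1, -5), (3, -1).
Area = 24

Shoelace formula: Area = (1/2) |Σ_i (x_i · y_{i+1} − x_{i+1} · y_i)| (indices mod n). Compute each cross term:
  (-3)(-1) − (-5)(1) = 8
  (-5)(-5) − (-1)(-1) = 24
  (-1)(-1) − (3)(-5) = 16
  (3)(1) − (-3)(-1) = 0
Sum = 48, so (signed) Area = 48/2 = 24, |Area| = 24.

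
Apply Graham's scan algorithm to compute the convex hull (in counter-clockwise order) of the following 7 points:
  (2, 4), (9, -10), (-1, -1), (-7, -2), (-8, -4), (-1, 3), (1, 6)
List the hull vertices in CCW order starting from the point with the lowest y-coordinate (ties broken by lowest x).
Hull (CCW) = [(9, -10), (1, 6), (-7, -2), (-8, -4)]

Graham scan procedure:
  1. Find the pivot p₀ = point with lowest y (tie → lowest x): (9, -10).
  2. Sort the remaining points by polar angle around p₀.
  3. Walk through sorted points, maintaining a stack; pop the top while the last three entries make a non-left turn (cross product ≤ 0).
  4. Final stack is the convex hull in CCW order: (9, -10), (1, 6), (-7, -2), (-8, -4).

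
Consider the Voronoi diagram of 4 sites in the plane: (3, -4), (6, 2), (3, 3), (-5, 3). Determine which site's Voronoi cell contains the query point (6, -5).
Nearest site = (3, -4)

The Voronoi cell of site s contains exactly those query points closer to s than to any other site. Compute squared distances from q = (6, -5) to each site:
  (3 − 6)² + (-4 − -5)² = 10
  (6 − 6)² + (2 − -5)² = 49
  (3 − 6)² + (3 − -5)² = 73
  (-5 − 6)² + (3 − -5)² = 185
Minimum is attained by (3, -4), so q lies in its Voronoi cell.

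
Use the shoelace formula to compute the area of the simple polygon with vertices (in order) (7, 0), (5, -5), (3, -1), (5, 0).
Area = 10

Shoelace formula: Area = (1/2) |Σ_i (x_i · y_{i+1} − x_{i+1} · y_i)| (indices mod n). Compute each cross term:
  (7)(-5) − (5)(0) = -35
  (5)(-1) − (3)(-5) = 10
  (3)(0) − (5)(-1) = 5
  (5)(0) − (7)(0) = 0
Sum = -20, so (signed) Area = -20/2 = -10, |Area| = 10.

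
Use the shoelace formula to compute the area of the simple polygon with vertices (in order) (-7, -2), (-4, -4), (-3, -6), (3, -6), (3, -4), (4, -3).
Area = 26

Shoelace formula: Area = (1/2) |Σ_i (x_i · y_{i+1} − x_{i+1} · y_i)| (indices mod n). Compute each cross term:
  (-7)(-4) − (-4)(-2) = 20
  (-4)(-6) − (-3)(-4) = 12
  (-3)(-6) − (3)(-6) = 36
  (3)(-4) − (3)(-6) = 6
  (3)(-3) − (4)(-4) = 7
  (4)(-2) − (-7)(-3) = -29
Sum = 52, so (signed) Area = 52/2 = 26, |Area| = 26.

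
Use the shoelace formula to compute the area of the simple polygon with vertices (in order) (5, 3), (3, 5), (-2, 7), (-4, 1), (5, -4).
Area = 119/2

Shoelace formula: Area = (1/2) |Σ_i (x_i · y_{i+1} − x_{i+1} · y_i)| (indices mod n). Compute each cross term:
  (5)(5) − (3)(3) = 16
  (3)(7) − (-2)(5) = 31
  (-2)(1) − (-4)(7) = 26
  (-4)(-4) − (5)(1) = 11
  (5)(3) − (5)(-4) = 35
Sum = 119, so (signed) Area = 119/2 = 119/2, |Area| = 119/2.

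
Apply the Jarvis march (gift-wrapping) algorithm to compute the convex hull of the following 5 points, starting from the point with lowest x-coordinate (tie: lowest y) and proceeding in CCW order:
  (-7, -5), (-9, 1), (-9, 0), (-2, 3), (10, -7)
Hull (CCW) = [(-9, 0), (-7, -5), (10, -7), (-2, 3), (-9, 1)]

Jarvis march: at each step, from the current hull vertex p, select the next vertex q as the point such that every other point lies strictly to the left of (or on) the directed line p → q. (Equivalently: for every other point r, the cross product (q − p) × (r − p) ≥ 0.)
Starting point (lowest x, tie lowest y): (-9, 0). Wrap until returning to start. Resulting hull: (-9, 0), (-7, -5), (10, -7), (-2, 3), (-9, 1).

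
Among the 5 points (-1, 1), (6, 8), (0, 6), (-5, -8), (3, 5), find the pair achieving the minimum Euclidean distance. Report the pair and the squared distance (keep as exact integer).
Pair = ((0, 6), (3, 5)); squared distance = 10

Compute all C(5, 2) = 10 pairwise squared distances (x_i − x_j)² + (y_i − y_j)². The minimum is 10, attained by the pair ((0, 6), (3, 5)).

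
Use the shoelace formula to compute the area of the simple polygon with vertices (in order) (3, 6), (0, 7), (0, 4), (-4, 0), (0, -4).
Area = 65/2

Shoelace formula: Area = (1/2) |Σ_i (x_i · y_{i+1} − x_{i+1} · y_i)| (indices mod n). Compute each cross term:
  (3)(7) − (0)(6) = 21
  (0)(4) − (0)(7) = 0
  (0)(0) − (-4)(4) = 16
  (-4)(-4) − (0)(0) = 16
  (0)(6) − (3)(-4) = 12
Sum = 65, so (signed) Area = 65/2 = 65/2, |Area| = 65/2.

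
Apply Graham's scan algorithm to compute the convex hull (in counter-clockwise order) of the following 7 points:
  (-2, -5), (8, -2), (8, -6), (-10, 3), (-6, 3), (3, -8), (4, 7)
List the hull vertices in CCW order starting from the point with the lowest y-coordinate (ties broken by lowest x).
Hull (CCW) = [(3, -8), (8, -6), (8, -2), (4, 7), (-10, 3), (-2, -5)]

Graham scan procedure:
  1. Find the pivot p₀ = point with lowest y (tie → lowest x): (3, -8).
  2. Sort the remaining points by polar angle around p₀.
  3. Walk through sorted points, maintaining a stack; pop the top while the last three entries make a non-left turn (cross product ≤ 0).
  4. Final stack is the convex hull in CCW order: (3, -8), (8, -6), (8, -2), (4, 7), (-10, 3), (-2, -5).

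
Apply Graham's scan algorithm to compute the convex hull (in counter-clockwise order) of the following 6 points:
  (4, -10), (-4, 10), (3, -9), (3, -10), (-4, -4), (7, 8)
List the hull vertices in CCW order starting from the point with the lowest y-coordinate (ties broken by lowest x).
Hull (CCW) = [(3, -10), (4, -10), (7, 8), (-4, 10), (-4, -4)]

Graham scan procedure:
  1. Find the pivot p₀ = point with lowest y (tie → lowest x): (3, -10).
  2. Sort the remaining points by polar angle around p₀.
  3. Walk through sorted points, maintaining a stack; pop the top while the last three entries make a non-left turn (cross product ≤ 0).
  4. Final stack is the convex hull in CCW order: (3, -10), (4, -10), (7, 8), (-4, 10), (-4, -4).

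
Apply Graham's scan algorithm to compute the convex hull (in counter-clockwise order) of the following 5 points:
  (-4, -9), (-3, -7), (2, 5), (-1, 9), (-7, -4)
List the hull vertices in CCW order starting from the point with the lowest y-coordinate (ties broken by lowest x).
Hull (CCW) = [(-4, -9), (-3, -7), (2, 5), (-1, 9), (-7, -4)]

Graham scan procedure:
  1. Find the pivot p₀ = point with lowest y (tie → lowest x): (-4, -9).
  2. Sort the remaining points by polar angle around p₀.
  3. Walk through sorted points, maintaining a stack; pop the top while the last three entries make a non-left turn (cross product ≤ 0).
  4. Final stack is the convex hull in CCW order: (-4, -9), (-3, -7), (2, 5), (-1, 9), (-7, -4).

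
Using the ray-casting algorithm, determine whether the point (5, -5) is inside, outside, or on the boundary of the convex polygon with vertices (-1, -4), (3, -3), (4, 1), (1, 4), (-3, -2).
The point (5, -5) lies strictly outside the polygon

Cast a horizontal ray to the right from the query point and count how many polygon edges it crosses (each edge strictly once or zero times, handled with the usual half-open convention). 
Parity of crossings → even ⇒ outside.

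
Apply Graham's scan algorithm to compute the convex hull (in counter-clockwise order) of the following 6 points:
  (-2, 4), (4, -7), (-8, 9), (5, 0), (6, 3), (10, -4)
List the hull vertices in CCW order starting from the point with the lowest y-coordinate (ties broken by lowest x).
Hull (CCW) = [(4, -7), (10, -4), (6, 3), (-8, 9)]

Graham scan procedure:
  1. Find the pivot p₀ = point with lowest y (tie → lowest x): (4, -7).
  2. Sort the remaining points by polar angle around p₀.
  3. Walk through sorted points, maintaining a stack; pop the top while the last three entries make a non-left turn (cross product ≤ 0).
  4. Final stack is the convex hull in CCW order: (4, -7), (10, -4), (6, 3), (-8, 9).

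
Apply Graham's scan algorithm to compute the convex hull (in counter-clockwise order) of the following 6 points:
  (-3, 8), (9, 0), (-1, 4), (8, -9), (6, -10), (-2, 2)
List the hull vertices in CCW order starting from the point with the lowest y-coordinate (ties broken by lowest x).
Hull (CCW) = [(6, -10), (8, -9), (9, 0), (-3, 8), (-2, 2)]

Graham scan procedure:
  1. Find the pivot p₀ = point with lowest y (tie → lowest x): (6, -10).
  2. Sort the remaining points by polar angle around p₀.
  3. Walk through sorted points, maintaining a stack; pop the top while the last three entries make a non-left turn (cross product ≤ 0).
  4. Final stack is the convex hull in CCW order: (6, -10), (8, -9), (9, 0), (-3, 8), (-2, 2).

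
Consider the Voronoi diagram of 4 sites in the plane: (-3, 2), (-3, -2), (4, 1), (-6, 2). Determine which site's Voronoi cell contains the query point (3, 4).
Nearest site = (4, 1)

The Voronoi cell of site s contains exactly those query points closer to s than to any other site. Compute squared distances from q = (3, 4) to each site:
  (4 − 3)² + (1 − 4)² = 10
  (-3 − 3)² + (2 − 4)² = 40
  (-3 − 3)² + (-2 − 4)² = 72
  (-6 − 3)² + (2 − 4)² = 85
Minimum is attained by (4, 1), so q lies in its Voronoi cell.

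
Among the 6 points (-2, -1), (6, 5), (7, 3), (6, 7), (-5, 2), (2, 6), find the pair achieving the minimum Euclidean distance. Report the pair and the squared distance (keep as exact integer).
Pair = ((6, 5), (6, 7)); squared distance = 4

Compute all C(6, 2) = 15 pairwise squared distances (x_i − x_j)² + (y_i − y_j)². The minimum is 4, attained by the pair ((6, 5), (6, 7)).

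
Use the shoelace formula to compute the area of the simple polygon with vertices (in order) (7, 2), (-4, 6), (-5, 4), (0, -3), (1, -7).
Area = 133/2

Shoelace formula: Area = (1/2) |Σ_i (x_i · y_{i+1} − x_{i+1} · y_i)| (indices mod n). Compute each cross term:
  (7)(6) − (-4)(2) = 50
  (-4)(4) − (-5)(6) = 14
  (-5)(-3) − (0)(4) = 15
  (0)(-7) − (1)(-3) = 3
  (1)(2) − (7)(-7) = 51
Sum = 133, so (signed) Area = 133/2 = 133/2, |Area| = 133/2.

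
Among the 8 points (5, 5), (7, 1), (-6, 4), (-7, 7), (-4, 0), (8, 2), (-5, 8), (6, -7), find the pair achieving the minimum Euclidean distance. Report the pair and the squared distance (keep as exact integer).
Pair = ((7, 1), (8, 2)); squared distance = 2

Compute all C(8, 2) = 28 pairwise squared distances (x_i − x_j)² + (y_i − y_j)². The minimum is 2, attained by the pair ((7, 1), (8, 2)).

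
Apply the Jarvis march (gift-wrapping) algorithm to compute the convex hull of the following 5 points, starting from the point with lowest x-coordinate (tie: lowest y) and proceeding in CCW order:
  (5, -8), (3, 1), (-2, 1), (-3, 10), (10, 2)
Hull (CCW) = [(-3, 10), (-2, 1), (5, -8), (10, 2)]

Jarvis march: at each step, from the current hull vertex p, select the next vertex q as the point such that every other point lies strictly to the left of (or on) the directed line p → q. (Equivalently: for every other point r, the cross product (q − p) × (r − p) ≥ 0.)
Starting point (lowest x, tie lowest y): (-3, 10). Wrap until returning to start. Resulting hull: (-3, 10), (-2, 1), (5, -8), (10, 2).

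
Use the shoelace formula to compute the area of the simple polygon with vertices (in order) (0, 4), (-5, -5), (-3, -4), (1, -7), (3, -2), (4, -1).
Area = 45

Shoelace formula: Area = (1/2) |Σ_i (x_i · y_{i+1} − x_{i+1} · y_i)| (indices mod n). Compute each cross term:
  (0)(-5) − (-5)(4) = 20
  (-5)(-4) − (-3)(-5) = 5
  (-3)(-7) − (1)(-4) = 25
  (1)(-2) − (3)(-7) = 19
  (3)(-1) − (4)(-2) = 5
  (4)(4) − (0)(-1) = 16
Sum = 90, so (signed) Area = 90/2 = 45, |Area| = 45.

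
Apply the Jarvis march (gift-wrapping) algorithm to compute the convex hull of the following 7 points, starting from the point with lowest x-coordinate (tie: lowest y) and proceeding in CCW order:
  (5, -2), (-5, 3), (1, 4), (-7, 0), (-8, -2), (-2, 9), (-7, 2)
Hull (CCW) = [(-8, -2), (5, -2), (-2, 9), (-7, 2)]

Jarvis march: at each step, from the current hull vertex p, select the next vertex q as the point such that every other point lies strictly to the left of (or on) the directed line p → q. (Equivalently: for every other point r, the cross product (q − p) × (r − p) ≥ 0.)
Starting point (lowest x, tie lowest y): (-8, -2). Wrap until returning to start. Resulting hull: (-8, -2), (5, -2), (-2, 9), (-7, 2).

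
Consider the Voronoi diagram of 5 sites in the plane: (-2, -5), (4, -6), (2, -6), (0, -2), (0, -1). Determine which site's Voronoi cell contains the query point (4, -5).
Nearest site = (4, -6)

The Voronoi cell of site s contains exactly those query points closer to s than to any other site. Compute squared distances from q = (4, -5) to each site:
  (4 − 4)² + (-6 − -5)² = 1
  (2 − 4)² + (-6 − -5)² = 5
  (0 − 4)² + (-2 − -5)² = 25
  (0 − 4)² + (-1 − -5)² = 32
  (-2 − 4)² + (-5 − -5)² = 36
Minimum is attained by (4, -6), so q lies in its Voronoi cell.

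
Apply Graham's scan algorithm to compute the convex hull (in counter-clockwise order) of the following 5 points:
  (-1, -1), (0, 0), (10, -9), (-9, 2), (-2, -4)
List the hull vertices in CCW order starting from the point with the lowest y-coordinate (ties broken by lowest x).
Hull (CCW) = [(10, -9), (0, 0), (-9, 2), (-2, -4)]

Graham scan procedure:
  1. Find the pivot p₀ = point with lowest y (tie → lowest x): (10, -9).
  2. Sort the remaining points by polar angle around p₀.
  3. Walk through sorted points, maintaining a stack; pop the top while the last three entries make a non-left turn (cross product ≤ 0).
  4. Final stack is the convex hull in CCW order: (10, -9), (0, 0), (-9, 2), (-2, -4).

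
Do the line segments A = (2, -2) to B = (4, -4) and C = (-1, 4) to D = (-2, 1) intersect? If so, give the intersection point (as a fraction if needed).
No (intersection of containing lines falls outside at least one segment)

Parametrize and solve: t = -15/8, s = 3/4. At least one of these is outside [0, 1], so the segments do not intersect.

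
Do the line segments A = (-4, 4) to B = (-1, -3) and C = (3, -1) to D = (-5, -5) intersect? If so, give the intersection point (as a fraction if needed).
Yes; intersection at (-1, -3) (t = 1 on AB, s = 1/2 on CD)

Parametrize AB as A + t(B − A) = (-4 + 3 t, 4 + -7 t) and CD as C + s(D − C) = (3 + -8 s, -1 + -4 s). Solve the linear system for (t, s). Determinant = 68 ≠ 0, so a unique intersection of the containing lines exists. Solution: t = 1, s = 1/2 — both in [0, 1], so the segments cross. Intersection point: (-1, -3).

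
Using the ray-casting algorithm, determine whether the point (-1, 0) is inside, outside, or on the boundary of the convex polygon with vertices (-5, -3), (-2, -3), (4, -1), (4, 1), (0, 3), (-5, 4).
The point (-1, 0) lies strictly inside the polygon

Cast a horizontal ray to the right from the query point and count how many polygon edges it crosses (each edge strictly once or zero times, handled with the usual half-open convention). 
Parity of crossings → odd ⇒ inside.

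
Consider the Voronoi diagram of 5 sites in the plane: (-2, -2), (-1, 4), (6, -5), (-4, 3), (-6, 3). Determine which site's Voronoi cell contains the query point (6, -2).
Nearest site = (6, -5)

The Voronoi cell of site s contains exactly those query points closer to s than to any other site. Compute squared distances from q = (6, -2) to each site:
  (6 − 6)² + (-5 − -2)² = 9
  (-2 − 6)² + (-2 − -2)² = 64
  (-1 − 6)² + (4 − -2)² = 85
  (-4 − 6)² + (3 − -2)² = 125
  (-6 − 6)² + (3 − -2)² = 169
Minimum is attained by (6, -5), so q lies in its Voronoi cell.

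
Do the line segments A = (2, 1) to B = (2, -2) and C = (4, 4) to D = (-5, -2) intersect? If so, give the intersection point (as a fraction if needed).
No (intersection of containing lines falls outside at least one segment)

Parametrize and solve: t = -5/9, s = 2/9. At least one of these is outside [0, 1], so the segments do not intersect.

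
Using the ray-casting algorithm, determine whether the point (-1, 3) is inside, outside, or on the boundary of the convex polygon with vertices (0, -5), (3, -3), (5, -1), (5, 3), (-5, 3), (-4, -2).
The point (-1, 3) lies on the polygon boundary

Boundary check: the query satisfies the collinearity and bounding-box conditions for some polygon edge, so it lies exactly on the boundary.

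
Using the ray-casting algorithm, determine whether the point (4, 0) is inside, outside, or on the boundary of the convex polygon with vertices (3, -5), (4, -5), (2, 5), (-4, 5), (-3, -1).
The point (4, 0) lies strictly outside the polygon

Cast a horizontal ray to the right from the query point and count how many polygon edges it crosses (each edge strictly once or zero times, handled with the usual half-open convention). 
Parity of crossings → even ⇒ outside.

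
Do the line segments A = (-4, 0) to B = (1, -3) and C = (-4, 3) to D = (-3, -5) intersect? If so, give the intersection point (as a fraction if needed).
Yes; intersection at (-133/37, -9/37) (t = 3/37 on AB, s = 15/37 on CD)

Parametrize AB as A + t(B − A) = (-4 + 5 t, 0 + -3 t) and CD as C + s(D − C) = (-4 + 1 s, 3 + -8 s). Solve the linear system for (t, s). Determinant = 37 ≠ 0, so a unique intersection of the containing lines exists. Solution: t = 3/37, s = 15/37 — both in [0, 1], so the segments cross. Intersection point: (-133/37, -9/37).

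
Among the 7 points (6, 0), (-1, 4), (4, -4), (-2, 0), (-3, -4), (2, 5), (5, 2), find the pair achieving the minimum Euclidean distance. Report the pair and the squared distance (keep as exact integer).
Pair = ((6, 0), (5, 2)); squared distance = 5

Compute all C(7, 2) = 21 pairwise squared distances (x_i − x_j)² + (y_i − y_j)². The minimum is 5, attained by the pair ((6, 0), (5, 2)).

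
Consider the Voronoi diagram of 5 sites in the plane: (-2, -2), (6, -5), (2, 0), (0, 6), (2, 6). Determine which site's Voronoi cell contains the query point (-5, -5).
Nearest site = (-2, -2)

The Voronoi cell of site s contains exactly those query points closer to s than to any other site. Compute squared distances from q = (-5, -5) to each site:
  (-2 − -5)² + (-2 − -5)² = 18
  (2 − -5)² + (0 − -5)² = 74
  (6 − -5)² + (-5 − -5)² = 121
  (0 − -5)² + (6 − -5)² = 146
  (2 − -5)² + (6 − -5)² = 170
Minimum is attained by (-2, -2), so q lies in its Voronoi cell.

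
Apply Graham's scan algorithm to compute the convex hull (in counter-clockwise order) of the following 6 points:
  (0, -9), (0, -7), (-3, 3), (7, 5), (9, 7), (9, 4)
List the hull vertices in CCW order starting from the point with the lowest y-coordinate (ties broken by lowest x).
Hull (CCW) = [(0, -9), (9, 4), (9, 7), (-3, 3)]

Graham scan procedure:
  1. Find the pivot p₀ = point with lowest y (tie → lowest x): (0, -9).
  2. Sort the remaining points by polar angle around p₀.
  3. Walk through sorted points, maintaining a stack; pop the top while the last three entries make a non-left turn (cross product ≤ 0).
  4. Final stack is the convex hull in CCW order: (0, -9), (9, 4), (9, 7), (-3, 3).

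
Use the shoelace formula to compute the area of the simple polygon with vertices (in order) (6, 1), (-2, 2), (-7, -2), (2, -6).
Area = 58

Shoelace formula: Area = (1/2) |Σ_i (x_i · y_{i+1} − x_{i+1} · y_i)| (indices mod n). Compute each cross term:
  (6)(2) − (-2)(1) = 14
  (-2)(-2) − (-7)(2) = 18
  (-7)(-6) − (2)(-2) = 46
  (2)(1) − (6)(-6) = 38
Sum = 116, so (signed) Area = 116/2 = 58, |Area| = 58.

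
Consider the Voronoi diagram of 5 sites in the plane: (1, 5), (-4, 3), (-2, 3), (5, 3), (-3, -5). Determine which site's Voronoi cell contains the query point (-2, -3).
Nearest site = (-3, -5)

The Voronoi cell of site s contains exactly those query points closer to s than to any other site. Compute squared distances from q = (-2, -3) to each site:
  (-3 − -2)² + (-5 − -3)² = 5
  (-2 − -2)² + (3 − -3)² = 36
  (-4 − -2)² + (3 − -3)² = 40
  (1 − -2)² + (5 − -3)² = 73
  (5 − -2)² + (3 − -3)² = 85
Minimum is attained by (-3, -5), so q lies in its Voronoi cell.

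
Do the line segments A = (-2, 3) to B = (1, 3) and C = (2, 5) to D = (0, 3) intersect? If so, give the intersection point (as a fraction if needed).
Yes; intersection at (0, 3) (t = 2/3 on AB, s = 1 on CD)

Parametrize AB as A + t(B − A) = (-2 + 3 t, 3 + 0 t) and CD as C + s(D − C) = (2 + -2 s, 5 + -2 s). Solve the linear system for (t, s). Determinant = 6 ≠ 0, so a unique intersection of the containing lines exists. Solution: t = 2/3, s = 1 — both in [0, 1], so the segments cross. Intersection point: (0, 3).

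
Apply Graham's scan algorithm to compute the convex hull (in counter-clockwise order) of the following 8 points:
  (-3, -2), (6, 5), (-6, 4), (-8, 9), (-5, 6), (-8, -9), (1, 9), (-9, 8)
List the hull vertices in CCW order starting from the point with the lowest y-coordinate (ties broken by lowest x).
Hull (CCW) = [(-8, -9), (6, 5), (1, 9), (-8, 9), (-9, 8)]

Graham scan procedure:
  1. Find the pivot p₀ = point with lowest y (tie → lowest x): (-8, -9).
  2. Sort the remaining points by polar angle around p₀.
  3. Walk through sorted points, maintaining a stack; pop the top while the last three entries make a non-left turn (cross product ≤ 0).
  4. Final stack is the convex hull in CCW order: (-8, -9), (6, 5), (1, 9), (-8, 9), (-9, 8).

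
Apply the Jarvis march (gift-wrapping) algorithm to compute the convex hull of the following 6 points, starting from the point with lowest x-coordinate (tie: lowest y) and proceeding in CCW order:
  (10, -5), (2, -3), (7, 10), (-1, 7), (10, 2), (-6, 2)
Hull (CCW) = [(-6, 2), (2, -3), (10, -5), (10, 2), (7, 10), (-1, 7)]

Jarvis march: at each step, from the current hull vertex p, select the next vertex q as the point such that every other point lies strictly to the left of (or on) the directed line p → q. (Equivalently: for every other point r, the cross product (q − p) × (r − p) ≥ 0.)
Starting point (lowest x, tie lowest y): (-6, 2). Wrap until returning to start. Resulting hull: (-6, 2), (2, -3), (10, -5), (10, 2), (7, 10), (-1, 7).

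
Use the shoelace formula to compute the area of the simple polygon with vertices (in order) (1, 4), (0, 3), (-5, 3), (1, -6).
Area = 55/2

Shoelace formula: Area = (1/2) |Σ_i (x_i · y_{i+1} − x_{i+1} · y_i)| (indices mod n). Compute each cross term:
  (1)(3) − (0)(4) = 3
  (0)(3) − (-5)(3) = 15
  (-5)(-6) − (1)(3) = 27
  (1)(4) − (1)(-6) = 10
Sum = 55, so (signed) Area = 55/2 = 55/2, |Area| = 55/2.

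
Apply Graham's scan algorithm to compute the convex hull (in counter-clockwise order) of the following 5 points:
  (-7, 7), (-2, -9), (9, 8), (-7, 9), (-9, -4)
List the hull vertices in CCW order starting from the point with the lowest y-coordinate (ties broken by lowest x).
Hull (CCW) = [(-2, -9), (9, 8), (-7, 9), (-9, -4)]

Graham scan procedure:
  1. Find the pivot p₀ = point with lowest y (tie → lowest x): (-2, -9).
  2. Sort the remaining points by polar angle around p₀.
  3. Walk through sorted points, maintaining a stack; pop the top while the last three entries make a non-left turn (cross product ≤ 0).
  4. Final stack is the convex hull in CCW order: (-2, -9), (9, 8), (-7, 9), (-9, -4).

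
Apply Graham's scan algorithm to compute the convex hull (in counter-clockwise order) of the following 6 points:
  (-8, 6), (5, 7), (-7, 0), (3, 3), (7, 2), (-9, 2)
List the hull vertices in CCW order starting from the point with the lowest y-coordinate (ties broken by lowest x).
Hull (CCW) = [(-7, 0), (7, 2), (5, 7), (-8, 6), (-9, 2)]

Graham scan procedure:
  1. Find the pivot p₀ = point with lowest y (tie → lowest x): (-7, 0).
  2. Sort the remaining points by polar angle around p₀.
  3. Walk through sorted points, maintaining a stack; pop the top while the last three entries make a non-left turn (cross product ≤ 0).
  4. Final stack is the convex hull in CCW order: (-7, 0), (7, 2), (5, 7), (-8, 6), (-9, 2).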